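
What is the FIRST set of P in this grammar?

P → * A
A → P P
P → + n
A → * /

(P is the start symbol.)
From P → * A:
  - '*' is a terminal: add '*' and stop
From P → + n:
  - '+' is a terminal: add '+' and stop

Collecting: FIRST(P) = { '*', '+' }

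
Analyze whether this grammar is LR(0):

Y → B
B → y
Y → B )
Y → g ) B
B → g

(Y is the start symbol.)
A grammar is LR(0) if no state in the canonical LR(0) collection has:
  - both a shift item (dot before a terminal) and a complete item (shift-reduce conflict), or
  - two or more complete items (reduce-reduce conflict; the accept item [Y' → Y .] counts as a complete item here).

Augment with Y' → Y and build the canonical LR(0) collection (I0 = CLOSURE({[Y' → . Y]}), then GOTO on every symbol after a dot until no new states appear). It has 9 states:
  I0: { [B → . g], [B → . y], [Y → . B )], [Y → . B], [Y → . g ) B], [Y' → . Y] }  — shift
  I1: { [Y → B . )], [Y → B .] }  — shift, reduce
  I2: { [Y' → Y .] }  — accept
  I3: { [B → g .], [Y → g . ) B] }  — shift, reduce
  I4: { [B → y .] }  — reduce
  I5: { [B → . g], [B → . y], [Y → g ) . B] }  — shift
  I6: { [Y → g ) B .] }  — reduce
  I7: { [B → g .] }  — reduce
  I8: { [Y → B ) .] }  — reduce

Conflict in state I1:
  Shift-reduce conflict between [Y → B .] and [Y → B . )]
So the grammar is NOT LR(0).

Answer: No. Shift-reduce conflict between [Y → B .] and [Y → B . )]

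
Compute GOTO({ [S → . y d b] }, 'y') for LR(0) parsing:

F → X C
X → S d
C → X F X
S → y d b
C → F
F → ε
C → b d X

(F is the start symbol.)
{ [S → y . d b] }

GOTO(I, 'y') = CLOSURE({ [A → αX.β] : [A → α.Xβ] ∈ I, X = 'y' })

Items with dot before 'y', with the dot advanced:
  [S → . y d b] → [S → y . d b]
Closure adds nothing (no advanced item has the dot before a non-terminal).

GOTO = { [S → y . d b] }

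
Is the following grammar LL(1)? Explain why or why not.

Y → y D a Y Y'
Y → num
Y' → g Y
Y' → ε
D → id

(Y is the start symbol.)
A grammar is LL(1) if for each non-terminal N with multiple productions, the predict sets of those productions are pairwise disjoint, where PREDICT(N → α) = (FIRST(α) \ {ε}) ∪ (FOLLOW(N) if α ⇒* ε).

Relevant sets:
  FOLLOW(Y') = { $, 'g' }

For Y:
  PREDICT(Y → y D a Y Y') = { 'y' }
  PREDICT(Y → num) = { 'num' }
For Y':
  PREDICT(Y' → g Y) = { 'g' }
  PREDICT(Y' → ε) = { $, 'g' }
D has a single production, so nothing to check there.

Conflict found: Predict set conflict for Y': { 'g' }
The grammar is NOT LL(1).

Answer: No. Predict set conflict for Y': { 'g' }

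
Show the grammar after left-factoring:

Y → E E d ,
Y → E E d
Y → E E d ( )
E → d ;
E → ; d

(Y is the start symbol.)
Y → E E d Y'
Y' → ,
Y' → ε
Y' → ( )
E → d ;
E → ; d

Left-factoring transforms A → αβ₁ | αβ₂ into A → αA' and A' → β₁ | β₂
(α is the longest common prefix among the alternatives). Repeat until
no nonterminal has two alternatives with a common prefix.

Round 1: Y has alternatives sharing prefix 'E E d'. Introduce Y': Y → E E d Y'
  Add: Y' → ,
  Add: Y' → ε
  Add: Y' → ( )

No remaining common prefixes — done.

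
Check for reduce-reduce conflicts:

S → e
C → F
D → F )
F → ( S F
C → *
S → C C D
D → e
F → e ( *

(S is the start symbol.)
No reduce-reduce conflicts

A reduce-reduce conflict occurs when an LR(0) state has two complete items [A → α .] and [B → β .] — both call for a reduction, and with no lookahead the parser cannot choose between them.

Augment with S' → S and build the canonical LR(0) collection (I0 = CLOSURE({[S' → . S]}), then GOTO on every symbol after a dot until no new states appear). It has 17 states:
  I0: { [C → . *], [C → . F], [F → . ( S F], [F → . e ( *], [S → . C C D], [S → . e], [S' → . S] }  — shift
  I1: { [C → . *], [C → . F], [F → ( . S F], [F → . ( S F], [F → . e ( *], [S → . C C D], [S → . e] }  — shift
  I2: { [C → * .] }  — reduce
  I3: { [C → . *], [C → . F], [F → . ( S F], [F → . e ( *], [S → C . C D] }  — shift
  I4: { [C → F .] }  — reduce
  I5: { [S' → S .] }  — accept
  I6: { [F → e . ( *], [S → e .] }  — shift, reduce
  I7: { [F → e ( . *] }  — shift
  I8: { [F → e ( * .] }  — reduce
  I9: { [D → . F )], [D → . e], [F → . ( S F], [F → . e ( *], [S → C C . D] }  — shift
  I10: { [F → e . ( *] }  — shift
  I11: { [S → C C D .] }  — reduce
  I12: { [D → F . )] }  — shift
  I13: { [D → e .], [F → e . ( *] }  — shift, reduce
  I14: { [D → F ) .] }  — reduce
  I15: { [F → ( S . F], [F → . ( S F], [F → . e ( *] }  — shift
  I16: { [F → ( S F .] }  — reduce

No state contains more than one complete item.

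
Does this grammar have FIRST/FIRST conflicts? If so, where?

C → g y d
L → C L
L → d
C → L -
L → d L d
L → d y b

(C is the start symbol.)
Yes. C → g y d / C → L '-' on { 'g' }; L → C L / L → d on { 'd' }; L → C L / L → d L d on { 'd' }; L → C L / L → d y b on { 'd' }; L → d / L → d L d on { 'd' }; L → d / L → d y b on { 'd' }; L → d L d / L → d y b on { 'd' }

FIRST sets of the non-terminals at (or reachable through a nullable prefix from) the front of some alternative:
  FIRST(L) = { 'd', 'g' }
  FIRST(C) = { 'd', 'g' }

Productions for C:
  C → g y d: FIRST = { 'g' }
  C → L -: FIRST = { 'd', 'g' }
Productions for L:
  L → C L: FIRST = { 'd', 'g' }
  L → d: FIRST = { 'd' }
  L → d L d: FIRST = { 'd' }
  L → d y b: FIRST = { 'd' }

Conflict for C: C → g y d and C → L -
  Overlap: { 'g' }
Conflict for L: L → C L and L → d
  Overlap: { 'd' }
Conflict for L: L → C L and L → d L d
  Overlap: { 'd' }
Conflict for L: L → C L and L → d y b
  Overlap: { 'd' }
Conflict for L: L → d and L → d L d
  Overlap: { 'd' }
Conflict for L: L → d and L → d y b
  Overlap: { 'd' }
Conflict for L: L → d L d and L → d y b
  Overlap: { 'd' }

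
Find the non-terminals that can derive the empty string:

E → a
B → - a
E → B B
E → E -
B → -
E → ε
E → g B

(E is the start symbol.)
A non-terminal is nullable if it can derive ε (the empty string): either it has an ε-production, or it has a production whose right-hand side consists entirely of nullable non-terminals.

ε-productions: E → ε
So E is immediately nullable.
No further non-terminal can be added: every production for the remaining non-terminals contains a terminal or a non-nullable non-terminal.
Nullable = { 'E' }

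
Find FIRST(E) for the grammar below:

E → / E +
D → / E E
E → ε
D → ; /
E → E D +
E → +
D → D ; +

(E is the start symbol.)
{ '+', '/', ';', ε }

FIRST sets of the other non-terminals involved (by the same procedure, iterated to a fixed point):
  FIRST(D) = { '/', ';' }

From E → / E +:
  - '/' is a terminal: add '/' and stop
From E → ε:
  - ε-production, so ε ∈ FIRST(E)
From E → E D +:
  - E is the symbol being defined: contributes nothing new
    E is nullable, so continue to the next symbol
  - D is a non-terminal: add FIRST(D) \ {ε} = { '/', ';' }
    D is not nullable, so stop
From E → +:
  - '+' is a terminal: add '+' and stop

Collecting: FIRST(E) = { '+', '/', ';', ε }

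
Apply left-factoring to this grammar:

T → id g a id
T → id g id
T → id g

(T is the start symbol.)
T → id g T'
T' → a id
T' → id
T' → ε

Left-factoring transforms A → αβ₁ | αβ₂ into A → αA' and A' → β₁ | β₂
(α is the longest common prefix among the alternatives). Repeat until
no nonterminal has two alternatives with a common prefix.

Round 1: T has alternatives sharing prefix 'id g'. Introduce T': T → id g T'
  Add: T' → a id
  Add: T' → id
  Add: T' → ε

No remaining common prefixes — done.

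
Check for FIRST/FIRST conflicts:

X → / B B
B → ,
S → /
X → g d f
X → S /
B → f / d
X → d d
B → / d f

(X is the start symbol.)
Yes. X → '/' B B / X → S '/' on { '/' }

A FIRST/FIRST conflict occurs when two productions N → α and N → β for the same non-terminal have FIRST(α) ∩ FIRST(β) ≠ ∅ (with ε ∈ FIRST of a nullable right-hand side, so two nullable alternatives also conflict).

FIRST sets of the non-terminals at (or reachable through a nullable prefix from) the front of some alternative:
  FIRST(S) = { '/' }

Productions for X:
  X → / B B: FIRST = { '/' }
  X → g d f: FIRST = { 'g' }
  X → S /: FIRST = { '/' }
  X → d d: FIRST = { 'd' }
Productions for B:
  B → ,: FIRST = { ',' }
  B → f / d: FIRST = { 'f' }
  B → / d f: FIRST = { '/' }
S has only one production, so no FIRST/FIRST conflict is possible there.

Conflict for X: X → / B B and X → S /
  Overlap: { '/' }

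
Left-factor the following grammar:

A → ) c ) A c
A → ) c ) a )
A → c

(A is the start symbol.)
A → ) c ) A'
A' → A c
A' → a )
A → c

Left-factoring transforms A → αβ₁ | αβ₂ into A → αA' and A' → β₁ | β₂
(α is the longest common prefix among the alternatives). Repeat until
no nonterminal has two alternatives with a common prefix.

Round 1: A has alternatives sharing prefix ') c )'. Introduce A': A → ) c ) A'
  Add: A' → A c
  Add: A' → a )

No remaining common prefixes — done.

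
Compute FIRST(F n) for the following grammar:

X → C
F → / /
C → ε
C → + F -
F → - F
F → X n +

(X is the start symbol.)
FIRST sets of the non-terminals involved (from the grammar, by fixed-point iteration):
  FIRST(F) = { '+', '-', '/', 'n' }

To compute FIRST(F n), process the symbols left to right:
Symbol F is a non-terminal. Add FIRST(F) \ {ε} = { '+', '-', '/', 'n' }
F is not nullable (ε ∉ FIRST(F)), so stop here.
FIRST(F n) = { '+', '-', '/', 'n' }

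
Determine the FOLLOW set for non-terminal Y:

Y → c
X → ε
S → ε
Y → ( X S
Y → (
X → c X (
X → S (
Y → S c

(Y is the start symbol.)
To compute FOLLOW(Y), find every occurrence of Y on a right-hand side N → α Y β: add FIRST(β) \ {ε}, and if β is empty or nullable also add FOLLOW(N). Iterate to a fixed point.

Y is the start symbol, so $ ∈ FOLLOW(Y).
Y does not occur on any right-hand side.

Taking the union: FOLLOW(Y) = { $ }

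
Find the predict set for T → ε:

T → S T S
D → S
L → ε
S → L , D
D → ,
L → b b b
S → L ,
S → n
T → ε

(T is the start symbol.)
{ $, ',', 'b', 'n' }

PREDICT(T → ε) = (FIRST(RHS) \ {ε}) ∪ (FOLLOW(T) if ε ∈ FIRST(RHS), i.e. RHS ⇒* ε)
The right-hand side is ε (FIRST(ε) = { ε }), so the predict set is FOLLOW(T) = { $, ',', 'b', 'n' }
PREDICT(T → ε) = { $, ',', 'b', 'n' }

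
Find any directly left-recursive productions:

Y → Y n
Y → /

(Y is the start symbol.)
Yes, Y is left-recursive

Y → Y n: LEFT RECURSIVE (starts with Y)
Y → /: starts with '/'

The grammar has direct left recursion on: Y.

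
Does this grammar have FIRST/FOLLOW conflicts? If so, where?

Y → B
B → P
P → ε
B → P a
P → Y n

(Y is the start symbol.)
Nullable non-terminals: B, P, Y.
FIRST sets used below: FIRST(P) = { 'a', 'n', ε }, FIRST(Y) = { 'a', 'n', ε }

B: nullable alternative(s) B → P; FOLLOW(B) = { $, 'n' }
  B → P: FIRST \ {ε} = { 'a', 'n' } — this is the only nullable alternative, skip
  B → P a: FIRST \ {ε} = { 'a', 'n' } — overlaps FOLLOW(B) on { 'n' }: CONFLICT

P: nullable alternative(s) P → ε; FOLLOW(P) = { $, 'a', 'n' }
  P → ε: FIRST \ {ε} = { } — this is the only nullable alternative, skip
  P → Y n: FIRST \ {ε} = { 'a', 'n' } — overlaps FOLLOW(P) on { 'a', 'n' }: CONFLICT
Y has a nullable alternative but only one production, so nothing to check.

So the grammar has 2 FIRST/FOLLOW conflicts (marked CONFLICT above).

Answer: Yes. B → P a with FOLLOW(B) on { 'n' }; P → Y n with FOLLOW(P) on { 'a', 'n' }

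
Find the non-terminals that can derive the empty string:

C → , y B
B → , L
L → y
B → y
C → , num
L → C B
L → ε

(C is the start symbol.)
A non-terminal is nullable if it can derive ε (the empty string): either it has an ε-production, or it has a production whose right-hand side consists entirely of nullable non-terminals.

ε-productions: L → ε
So L is immediately nullable.
No further non-terminal can be added: every production for the remaining non-terminals contains a terminal or a non-nullable non-terminal.
Nullable = { 'L' }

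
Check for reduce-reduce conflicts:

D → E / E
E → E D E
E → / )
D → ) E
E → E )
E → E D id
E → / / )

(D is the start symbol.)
A reduce-reduce conflict occurs when an LR(0) state has two complete items [A → α .] and [B → β .] — both call for a reduction, and with no lookahead the parser cannot choose between them.

Augment with D' → D and build the canonical LR(0) collection (I0 = CLOSURE({[D' → . D]}), then GOTO on every symbol after a dot until no new states appear). It has 17 states:
  I0: { [D → . ) E], [D → . E / E], [D' → . D], [E → . / )], [E → . / / )], [E → . E )], [E → . E D E], [E → . E D id] }  — shift
  I1: { [D → ) . E], [E → . / )], [E → . / / )], [E → . E )], [E → . E D E], [E → . E D id] }  — shift
  I2: { [E → / . )], [E → / . / )] }  — shift
  I3: { [D' → D .] }  — accept
  I4: { [D → . ) E], [D → . E / E], [D → E . / E], [E → . / )], [E → . / / )], [E → . E )], [E → . E D E], [E → . E D id], [E → E . )], [E → E . D E], [E → E . D id] }  — shift
  I5: { [D → ) . E], [E → . / )], [E → . / / )], [E → . E )], [E → . E D E], [E → . E D id], [E → E ) .] }  — shift, reduce
  I6: { [D → E / . E], [E → . / )], [E → . / / )], [E → . E )], [E → . E D E], [E → . E D id], [E → / . )], [E → / . / )] }  — shift
  I7: { [E → . / )], [E → . / / )], [E → . E )], [E → . E D E], [E → . E D id], [E → E D . E], [E → E D . id] }  — shift
  I8: { [D → . ) E], [D → . E / E], [E → . / )], [E → . / / )], [E → . E )], [E → . E D E], [E → . E D id], [E → E . )], [E → E . D E], [E → E . D id], [E → E D E .] }  — shift, reduce
  I9: { [E → E D id .] }  — reduce
  I10: { [E → / ) .] }  — reduce
  I11: { [E → / . )], [E → / . / )], [E → / / . )] }  — shift
  I12: { [D → . ) E], [D → . E / E], [D → E / E .], [E → . / )], [E → . / / )], [E → . E )], [E → . E D E], [E → . E D id], [E → E . )], [E → E . D E], [E → E . D id] }  — shift, reduce
  I13: { [E → / ) .], [E → / / ) .] }  — 2 reduces
  I14: { [E → / / . )] }  — shift
  I15: { [E → / / ) .] }  — reduce
  I16: { [D → ) E .], [D → . ) E], [D → . E / E], [E → . / )], [E → . / / )], [E → . E )], [E → . E D E], [E → . E D id], [E → E . )], [E → E . D E], [E → E . D id] }  — shift, reduce

I13 contains complete items [E → / ) .], [E → / / ) .] — reduce-reduce conflict.

Answer: Yes — I13: [E → / ) .] vs [E → / / ) .]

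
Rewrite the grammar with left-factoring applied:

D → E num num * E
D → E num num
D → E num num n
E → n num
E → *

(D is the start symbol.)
Left-factoring transforms A → αβ₁ | αβ₂ into A → αA' and A' → β₁ | β₂
(α is the longest common prefix among the alternatives). Repeat until
no nonterminal has two alternatives with a common prefix.

Round 1: D has alternatives sharing prefix 'E num num'. Introduce D': D → E num num D'
  Add: D' → * E
  Add: D' → ε
  Add: D' → n

No remaining common prefixes — done.

Resulting grammar:
D → E num num D'
D' → * E
D' → ε
D' → n
E → n num
E → *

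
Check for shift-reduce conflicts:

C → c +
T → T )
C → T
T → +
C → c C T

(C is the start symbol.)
A shift-reduce conflict occurs when an LR(0) state has both:
  - a complete (reduce) item [A → α .] (dot at the end), and
  - a shift item [B → β . c γ] (dot before a terminal).

Augment with C' → C and build the canonical LR(0) collection (I0 = CLOSURE({[C' → . C]}), then GOTO on every symbol after a dot until no new states appear). It has 9 states:
  I0: { [C → . T], [C → . c +], [C → . c C T], [C' → . C], [T → . +], [T → . T )] }  — shift
  I1: { [T → + .] }  — reduce
  I2: { [C' → C .] }  — accept
  I3: { [C → T .], [T → T . )] }  — shift, reduce
  I4: { [C → . T], [C → . c +], [C → . c C T], [C → c . +], [C → c . C T], [T → . +], [T → . T )] }  — shift
  I5: { [C → c + .], [T → + .] }  — 2 reduces
  I6: { [C → c C . T], [T → . +], [T → . T )] }  — shift
  I7: { [C → c C T .], [T → T . )] }  — shift, reduce
  I8: { [T → T ) .] }  — reduce

I3 contains reduce item [C → T .] and shift item [T → T . )] — shift-reduce conflict.
I7 contains reduce item [C → c C T .] and shift item [T → T . )] — shift-reduce conflict.

Answer: Yes — I3: [C → T .] vs [T → T . )]; I7: [C → c C T .] vs [T → T . )]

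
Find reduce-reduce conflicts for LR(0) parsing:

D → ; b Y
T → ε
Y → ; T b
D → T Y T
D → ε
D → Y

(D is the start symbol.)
A reduce-reduce conflict occurs when an LR(0) state has two complete items [A → α .] and [B → β .] — both call for a reduction, and with no lookahead the parser cannot choose between them.

Augment with D' → D and build the canonical LR(0) collection (I0 = CLOSURE({[D' → . D]}), then GOTO on every symbol after a dot until no new states appear). It has 12 states:
  I0: { [D → . ; b Y], [D → . T Y T], [D → . Y], [D → .], [D' → . D], [T → .], [Y → . ; T b] }  — shift, 2 reduces
  I1: { [D → ; . b Y], [T → .], [Y → ; . T b] }  — shift, reduce
  I2: { [D' → D .] }  — accept
  I3: { [D → T . Y T], [Y → . ; T b] }  — shift
  I4: { [D → Y .] }  — reduce
  I5: { [T → .], [Y → ; . T b] }  — reduce
  I6: { [D → T Y . T], [T → .] }  — reduce
  I7: { [D → T Y T .] }  — reduce
  I8: { [Y → ; T . b] }  — shift
  I9: { [Y → ; T b .] }  — reduce
  I10: { [D → ; b . Y], [Y → . ; T b] }  — shift
  I11: { [D → ; b Y .] }  — reduce

I0 contains complete items [D → .], [T → .] — reduce-reduce conflict.

Answer: Yes — I0: [D → .] vs [T → .]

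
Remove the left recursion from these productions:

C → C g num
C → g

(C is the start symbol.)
C is directly left-recursive. The standard transformation for
  A → A α₁ | ... | A α_m | β₁ | ... | β_n
is
  A  → β₁ A' | ... | β_n A'
  A' → α₁ A' | ... | α_m A' | ε

C → g becomes C → g C'
C → C g num becomes C' → g num C'
Add C' → ε

Resulting grammar:
C → g C'
C' → g num C'
C' → ε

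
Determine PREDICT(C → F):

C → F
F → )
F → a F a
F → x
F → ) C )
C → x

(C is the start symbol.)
{ ')', 'a', 'x' }

PREDICT(C → F) = (FIRST(RHS) \ {ε}) ∪ (FOLLOW(C) if ε ∈ FIRST(RHS), i.e. RHS ⇒* ε)
FIRST(F) = { ')', 'a', 'x' }
FIRST(F) = { ')', 'a', 'x' }
ε ∉ FIRST(F), so FOLLOW(C) is not added.
PREDICT(C → F) = { ')', 'a', 'x' }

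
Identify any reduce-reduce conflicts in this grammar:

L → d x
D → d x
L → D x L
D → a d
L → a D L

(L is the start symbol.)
Yes — I5: [D → d x .] vs [L → d x .]

Augment with L' → L and build the canonical LR(0) collection (I0 = CLOSURE({[L' → . L]}), then GOTO on every symbol after a dot until no new states appear). It has 14 states:
  I0: { [D → . a d], [D → . d x], [L → . D x L], [L → . a D L], [L → . d x], [L' → . L] }  — shift
  I1: { [L → D . x L] }  — shift
  I2: { [L' → L .] }  — accept
  I3: { [D → . a d], [D → . d x], [D → a . d], [L → a . D L] }  — shift
  I4: { [D → d . x], [L → d . x] }  — shift
  I5: { [D → d x .], [L → d x .] }  — 2 reduces
  I6: { [D → . a d], [D → . d x], [L → . D x L], [L → . a D L], [L → . d x], [L → a D . L] }  — shift
  I7: { [D → a . d] }  — shift
  I8: { [D → a d .], [D → d . x] }  — shift, reduce
  I9: { [D → d x .] }  — reduce
  I10: { [D → a d .] }  — reduce
  I11: { [L → a D L .] }  — reduce
  I12: { [D → . a d], [D → . d x], [L → . D x L], [L → . a D L], [L → . d x], [L → D x . L] }  — shift
  I13: { [L → D x L .] }  — reduce

I5 contains complete items [D → d x .], [L → d x .] — reduce-reduce conflict.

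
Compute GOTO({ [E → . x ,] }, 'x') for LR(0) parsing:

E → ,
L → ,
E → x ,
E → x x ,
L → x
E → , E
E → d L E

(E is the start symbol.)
{ [E → x . ,] }

GOTO(I, 'x') = CLOSURE({ [A → αX.β] : [A → α.Xβ] ∈ I, X = 'x' })

Items with dot before 'x', with the dot advanced:
  [E → . x ,] → [E → x . ,]
Closure adds nothing (no advanced item has the dot before a non-terminal).

GOTO = { [E → x . ,] }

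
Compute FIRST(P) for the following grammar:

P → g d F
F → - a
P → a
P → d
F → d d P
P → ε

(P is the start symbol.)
To compute FIRST(P), examine every production with P on the left-hand side, reading each right-hand side left to right until a non-nullable symbol is reached.

From P → g d F:
  - g is a terminal: add 'g' and stop
From P → a:
  - a is a terminal: add 'a' and stop
From P → d:
  - d is a terminal: add 'd' and stop
From P → ε:
  - ε-production, so ε ∈ FIRST(P)

Collecting: FIRST(P) = { 'a', 'd', 'g', ε }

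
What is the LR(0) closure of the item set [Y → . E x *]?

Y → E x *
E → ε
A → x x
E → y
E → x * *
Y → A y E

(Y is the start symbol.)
{ [E → . x * *], [E → . y], [E → .], [Y → . E x *] }

Start with: [Y → . E x *]
  [Y → . E x *] has the dot before E: add [E → .], [E → . y], [E → . x * *]
No further items can be added.

CLOSURE = { [E → . x * *], [E → . y], [E → .], [Y → . E x *] }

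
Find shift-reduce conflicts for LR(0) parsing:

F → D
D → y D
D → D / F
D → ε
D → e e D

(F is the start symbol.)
A shift-reduce conflict occurs when an LR(0) state has both:
  - a complete (reduce) item [A → α .] (dot at the end), and
  - a shift item [B → β . c γ] (dot before a terminal).

Augment with F' → F and build the canonical LR(0) collection (I0 = CLOSURE({[F' → . F]}), then GOTO on every symbol after a dot until no new states appear). It has 10 states:
  I0: { [D → . D / F], [D → . e e D], [D → . y D], [D → .], [F → . D], [F' → . F] }  — shift, reduce
  I1: { [D → D . / F], [F → D .] }  — shift, reduce
  I2: { [F' → F .] }  — accept
  I3: { [D → e . e D] }  — shift
  I4: { [D → . D / F], [D → . e e D], [D → . y D], [D → .], [D → y . D] }  — shift, reduce
  I5: { [D → D . / F], [D → y D .] }  — shift, reduce
  I6: { [D → . D / F], [D → . e e D], [D → . y D], [D → .], [D → D / . F], [F → . D] }  — shift, reduce
  I7: { [D → D / F .] }  — reduce
  I8: { [D → . D / F], [D → . e e D], [D → . y D], [D → .], [D → e e . D] }  — shift, reduce
  I9: { [D → D . / F], [D → e e D .] }  — shift, reduce

I0 contains reduce item [D → .] and shift items [D → . e e D], [D → . y D] — shift-reduce conflict.
I1 contains reduce item [F → D .] and shift item [D → D . / F] — shift-reduce conflict.
I4 contains reduce item [D → .] and shift items [D → . e e D], [D → . y D] — shift-reduce conflict.
I5 contains reduce item [D → y D .] and shift item [D → D . / F] — shift-reduce conflict.
I6 contains reduce item [D → .] and shift items [D → . e e D], [D → . y D] — shift-reduce conflict.
I8 contains reduce item [D → .] and shift items [D → . e e D], [D → . y D] — shift-reduce conflict.
I9 contains reduce item [D → e e D .] and shift item [D → D . / F] — shift-reduce conflict.

Answer: Yes — I0: [D → .] vs [D → . e e D]; I1: [F → D .] vs [D → D . / F]; I4: [D → .] vs [D → . e e D]; I5: [D → y D .] vs [D → D . / F]; I6: [D → .] vs [D → . e e D]; I8: [D → .] vs [D → . e e D]; I9: [D → e e D .] vs [D → D . / F]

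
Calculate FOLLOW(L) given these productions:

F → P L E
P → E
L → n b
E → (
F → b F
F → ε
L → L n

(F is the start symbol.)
In F → P L E: L is followed by E, add FIRST(E) \ {ε} = { '(' }
In L → L n: L is followed by n, add FIRST(n) \ {ε} = { 'n' }

Taking the union: FOLLOW(L) = { '(', 'n' }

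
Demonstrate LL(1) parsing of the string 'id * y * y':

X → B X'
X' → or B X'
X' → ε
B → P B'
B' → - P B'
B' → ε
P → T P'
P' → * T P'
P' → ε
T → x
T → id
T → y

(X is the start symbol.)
Stack is shown with the top on the left.

Stack           Input         Action
------------------------------------
X $             id * y * y $  output X → B X'
B X' $          id * y * y $  output B → P B'
P B' X' $       id * y * y $  output P → T P'
T P' B' X' $    id * y * y $  output T → id
id P' B' X' $   id * y * y $  match 'id'
P' B' X' $      * y * y $     output P' → * T P'
* T P' B' X' $  * y * y $     match '*'
T P' B' X' $    y * y $       output T → y
y P' B' X' $    y * y $       match 'y'
P' B' X' $      * y $         output P' → * T P'
* T P' B' X' $  * y $         match '*'
T P' B' X' $    y $           output T → y
y P' B' X' $    y $           match 'y'
P' B' X' $      $             output P' → ε
B' X' $         $             output B' → ε
X' $            $             output X' → ε
$               $             accept

The string is accepted.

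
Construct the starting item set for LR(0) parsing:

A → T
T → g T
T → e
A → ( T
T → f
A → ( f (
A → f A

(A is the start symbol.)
{ [A → . ( T], [A → . ( f (], [A → . T], [A → . f A], [A' → . A], [T → . e], [T → . f], [T → . g T] }

First, augment the grammar with A' → A
I₀ = CLOSURE({ [A' → . A] }):
  [A' → . A] has the dot before A: add [A → . T], [A → . ( T], [A → . ( f (], [A → . f A]
  [A → . T] has the dot before T: add [T → . g T], [T → . e], [T → . f]
No further items can be added.

I₀ = { [A → . ( T], [A → . ( f (], [A → . T], [A → . f A], [A' → . A], [T → . e], [T → . f], [T → . g T] }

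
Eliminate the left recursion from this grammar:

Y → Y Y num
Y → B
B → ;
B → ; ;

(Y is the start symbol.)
Y → B Y'
Y' → Y num Y'
Y' → ε
B → ;
B → ; ;

Y is directly left-recursive. The standard transformation for
  A → A α₁ | ... | A α_m | β₁ | ... | β_n
is
  A  → β₁ A' | ... | β_n A'
  A' → α₁ A' | ... | α_m A' | ε

Y → B becomes Y → B Y'
Y → Y Y num becomes Y' → Y num Y'
Add Y' → ε

Productions for other non-terminals are unchanged:
  B → ;
  B → ; ;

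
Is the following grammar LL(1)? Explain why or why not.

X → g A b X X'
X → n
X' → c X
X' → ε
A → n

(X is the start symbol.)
Relevant sets:
  FOLLOW(X') = { $, 'c' }

For X:
  PREDICT(X → g A b X X') = { 'g' }
  PREDICT(X → n) = { 'n' }
For X':
  PREDICT(X' → c X) = { 'c' }
  PREDICT(X' → ε) = { $, 'c' }
A has a single production, so nothing to check there.

Conflict found: Predict set conflict for X': { 'c' }
The grammar is NOT LL(1).

Answer: No. Predict set conflict for X': { 'c' }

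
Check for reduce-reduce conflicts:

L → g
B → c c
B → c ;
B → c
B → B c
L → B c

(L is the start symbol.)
A reduce-reduce conflict occurs when an LR(0) state has two complete items [A → α .] and [B → β .] — both call for a reduction, and with no lookahead the parser cannot choose between them.

Augment with L' → L and build the canonical LR(0) collection (I0 = CLOSURE({[L' → . L]}), then GOTO on every symbol after a dot until no new states appear). It has 8 states:
  I0: { [B → . B c], [B → . c ;], [B → . c c], [B → . c], [L → . B c], [L → . g], [L' → . L] }  — shift
  I1: { [B → B . c], [L → B . c] }  — shift
  I2: { [L' → L .] }  — accept
  I3: { [B → c . ;], [B → c . c], [B → c .] }  — shift, reduce
  I4: { [L → g .] }  — reduce
  I5: { [B → c ; .] }  — reduce
  I6: { [B → c c .] }  — reduce
  I7: { [B → B c .], [L → B c .] }  — 2 reduces

I7 contains complete items [B → B c .], [L → B c .] — reduce-reduce conflict.

Answer: Yes — I7: [B → B c .] vs [L → B c .]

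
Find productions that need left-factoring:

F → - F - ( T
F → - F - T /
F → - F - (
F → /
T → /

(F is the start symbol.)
Yes, F has productions with common prefix '- F -'

Left-factoring is needed when two productions for the same non-terminal
share a common prefix on the right-hand side.

Productions for F:
  F → - F - ( T
  F → - F - T /
  F → - F - (
  F → /

Found common prefix '- F -' in productions for F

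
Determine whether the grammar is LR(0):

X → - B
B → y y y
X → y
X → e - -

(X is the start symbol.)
A grammar is LR(0) if no state in the canonical LR(0) collection has:
  - both a shift item (dot before a terminal) and a complete item (shift-reduce conflict), or
  - two or more complete items (reduce-reduce conflict; the accept item [X' → X .] counts as a complete item here).

Augment with X' → X and build the canonical LR(0) collection (I0 = CLOSURE({[X' → . X]}), then GOTO on every symbol after a dot until no new states appear). It has 11 states:
  I0: { [X → . - B], [X → . e - -], [X → . y], [X' → . X] }  — shift
  I1: { [B → . y y y], [X → - . B] }  — shift
  I2: { [X' → X .] }  — accept
  I3: { [X → e . - -] }  — shift
  I4: { [X → y .] }  — reduce
  I5: { [X → e - . -] }  — shift
  I6: { [X → e - - .] }  — reduce
  I7: { [X → - B .] }  — reduce
  I8: { [B → y . y y] }  — shift
  I9: { [B → y y . y] }  — shift
  I10: { [B → y y y .] }  — reduce

Every state is either a pure shift/goto state or contains exactly one complete item and nothing to shift — no conflicts. The grammar is LR(0).

Answer: Yes, the grammar is LR(0)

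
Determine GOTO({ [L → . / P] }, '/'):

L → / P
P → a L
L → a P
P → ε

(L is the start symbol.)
GOTO(I, '/') = CLOSURE({ [A → αX.β] : [A → α.Xβ] ∈ I, X = '/' })

Items with dot before '/', with the dot advanced:
  [L → . / P] → [L → / . P]
Closure of the advanced items:
  [L → / . P] has the dot before P: add [P → . a L], [P → .]

GOTO = { [L → / . P], [P → . a L], [P → .] }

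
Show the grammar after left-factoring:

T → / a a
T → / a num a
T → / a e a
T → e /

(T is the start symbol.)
Left-factoring transforms A → αβ₁ | αβ₂ into A → αA' and A' → β₁ | β₂
(α is the longest common prefix among the alternatives). Repeat until
no nonterminal has two alternatives with a common prefix.

Round 1: T has alternatives sharing prefix '/ a'. Introduce T': T → / a T'
  Add: T' → a
  Add: T' → num a
  Add: T' → e a

No remaining common prefixes — done.

Resulting grammar:
T → / a T'
T' → a
T' → num a
T' → e a
T → e /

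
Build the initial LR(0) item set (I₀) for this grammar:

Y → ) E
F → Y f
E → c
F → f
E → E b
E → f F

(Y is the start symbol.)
First, augment the grammar with Y' → Y
I₀ = CLOSURE({ [Y' → . Y] }):
  [Y' → . Y] has the dot before Y: add [Y → . ) E]
No further items can be added.

I₀ = { [Y → . ) E], [Y' → . Y] }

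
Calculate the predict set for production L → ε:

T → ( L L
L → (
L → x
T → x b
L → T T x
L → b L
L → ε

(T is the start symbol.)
{ $, '(', 'b', 'x' }

PREDICT(L → ε) = (FIRST(RHS) \ {ε}) ∪ (FOLLOW(L) if ε ∈ FIRST(RHS), i.e. RHS ⇒* ε)
The right-hand side is ε (FIRST(ε) = { ε }), so the predict set is FOLLOW(L) = { $, '(', 'b', 'x' }
PREDICT(L → ε) = { $, '(', 'b', 'x' }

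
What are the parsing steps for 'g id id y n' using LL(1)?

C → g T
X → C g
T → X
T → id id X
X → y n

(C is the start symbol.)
Stack is shown with the top on the left.

Stack      Input          Action
--------------------------------
C $        g id id y n $  output C → g T
g T $      g id id y n $  match 'g'
T $        id id y n $    output T → id id X
id id X $  id id y n $    match 'id'
id X $     id y n $       match 'id'
X $        y n $          output X → y n
y n $      y n $          match 'y'
n $        n $            match 'n'
$          $              accept

The string is accepted.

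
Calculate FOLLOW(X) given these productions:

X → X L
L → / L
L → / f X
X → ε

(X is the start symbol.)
X is the start symbol, so $ ∈ FOLLOW(X).
In X → X L: X is followed by L, add FIRST(L) \ {ε} = { '/' }
In L → / f X: X is at the end, add FOLLOW(L)

The FOLLOW sets referred to above (computed the same way, to a fixed point):
  FOLLOW(L) = { $, '/' }

Taking the union: FOLLOW(X) = { $, '/' }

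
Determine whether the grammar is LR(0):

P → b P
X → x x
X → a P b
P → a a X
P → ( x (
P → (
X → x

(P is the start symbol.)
No. Shift-reduce conflict between [P → ( .] and [P → ( . x (]

A grammar is LR(0) if no state in the canonical LR(0) collection has:
  - both a shift item (dot before a terminal) and a complete item (shift-reduce conflict), or
  - two or more complete items (reduce-reduce conflict; the accept item [P' → P .] counts as a complete item here).

Augment with P' → P and build the canonical LR(0) collection (I0 = CLOSURE({[P' → . P]}), then GOTO on every symbol after a dot until no new states appear). It has 15 states:
  I0: { [P → . ( x (], [P → . (], [P → . a a X], [P → . b P], [P' → . P] }  — shift
  I1: { [P → ( . x (], [P → ( .] }  — shift, reduce
  I2: { [P' → P .] }  — accept
  I3: { [P → a . a X] }  — shift
  I4: { [P → . ( x (], [P → . (], [P → . a a X], [P → . b P], [P → b . P] }  — shift
  I5: { [P → b P .] }  — reduce
  I6: { [P → a a . X], [X → . a P b], [X → . x x], [X → . x] }  — shift
  I7: { [P → a a X .] }  — reduce
  I8: { [P → . ( x (], [P → . (], [P → . a a X], [P → . b P], [X → a . P b] }  — shift
  I9: { [X → x . x], [X → x .] }  — shift, reduce
  I10: { [X → x x .] }  — reduce
  I11: { [X → a P . b] }  — shift
  I12: { [X → a P b .] }  — reduce
  I13: { [P → ( x . (] }  — shift
  I14: { [P → ( x ( .] }  — reduce

Conflict in state I1:
  Shift-reduce conflict between [P → ( .] and [P → ( . x (]
So the grammar is NOT LR(0).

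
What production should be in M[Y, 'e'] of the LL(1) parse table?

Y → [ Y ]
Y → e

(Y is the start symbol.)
To find M[Y, 'e'], we find productions for Y where 'e' is in the predict set (PREDICT(N → α) = (FIRST(α) \ {ε}) ∪ (FOLLOW(N) if α ⇒* ε)).

Y → [ Y ]: PREDICT = { '[' }
Y → e: PREDICT = { 'e' }
  'e' is in predict set, so this production goes in M[Y, 'e']

M[Y, 'e'] = Y → e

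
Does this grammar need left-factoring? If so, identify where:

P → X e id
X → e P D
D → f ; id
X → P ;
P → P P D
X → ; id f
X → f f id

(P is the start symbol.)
No, left-factoring is not needed

Left-factoring is needed when two productions for the same non-terminal
share a common prefix on the right-hand side.

Productions for P:
  P → X e id
  P → P P D
Productions for X:
  X → e P D
  X → P ;
  X → ; id f
  X → f f id

No common prefixes found.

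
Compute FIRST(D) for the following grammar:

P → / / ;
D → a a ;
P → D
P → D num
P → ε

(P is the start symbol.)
To compute FIRST(D), examine every production with D on the left-hand side, reading each right-hand side left to right until a non-nullable symbol is reached.

From D → a a ;:
  - a is a terminal: add 'a' and stop

Collecting: FIRST(D) = { 'a' }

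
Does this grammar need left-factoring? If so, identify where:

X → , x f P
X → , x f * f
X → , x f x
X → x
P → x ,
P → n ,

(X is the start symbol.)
Left-factoring is needed when two productions for the same non-terminal
share a common prefix on the right-hand side.

Productions for X:
  X → , x f P
  X → , x f * f
  X → , x f x
  X → x
Productions for P:
  P → x ,
  P → n ,

Found common prefix ', x f' in productions for X

Answer: Yes, X has productions with common prefix ', x f'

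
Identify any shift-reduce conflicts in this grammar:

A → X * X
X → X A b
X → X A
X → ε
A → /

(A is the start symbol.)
Yes — I0: [X → .] vs [A → . /]; I3: [X → .] vs [A → . /]; I5: [X → X A .] vs [X → X A . b]; I7: [A → X * X .] vs [A → . /]

A shift-reduce conflict occurs when an LR(0) state has both:
  - a complete (reduce) item [A → α .] (dot at the end), and
  - a shift item [B → β . c γ] (dot before a terminal).

Augment with A' → A and build the canonical LR(0) collection (I0 = CLOSURE({[A' → . A]}), then GOTO on every symbol after a dot until no new states appear). It has 8 states:
  I0: { [A → . /], [A → . X * X], [A' → . A], [X → . X A b], [X → . X A], [X → .] }  — shift, reduce
  I1: { [A → / .] }  — reduce
  I2: { [A' → A .] }  — accept
  I3: { [A → . /], [A → . X * X], [A → X . * X], [X → . X A b], [X → . X A], [X → .], [X → X . A b], [X → X . A] }  — shift, reduce
  I4: { [A → X * . X], [X → . X A b], [X → . X A], [X → .] }  — reduce
  I5: { [X → X A . b], [X → X A .] }  — shift, reduce
  I6: { [X → X A b .] }  — reduce
  I7: { [A → . /], [A → . X * X], [A → X * X .], [X → . X A b], [X → . X A], [X → .], [X → X . A b], [X → X . A] }  — shift, 2 reduces

I0 contains reduce item [X → .] and shift item [A → . /] — shift-reduce conflict.
I3 contains reduce item [X → .] and shift items [A → . /], [A → X . * X] — shift-reduce conflict.
I5 contains reduce item [X → X A .] and shift item [X → X A . b] — shift-reduce conflict.
I7 contains reduce items [A → X * X .], [X → .] and shift item [A → . /] — shift-reduce conflict.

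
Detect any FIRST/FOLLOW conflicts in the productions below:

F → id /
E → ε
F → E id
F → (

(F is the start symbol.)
Nullable non-terminals: E.
E has a nullable alternative but only one production, so nothing to check.

F has no nullable alternative, so no FIRST/FOLLOW check is needed there.

No FIRST/FOLLOW conflicts found.

Answer: No FIRST/FOLLOW conflicts.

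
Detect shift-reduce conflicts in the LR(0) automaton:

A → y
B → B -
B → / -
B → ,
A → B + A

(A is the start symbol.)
No shift-reduce conflicts

Augment with A' → A and build the canonical LR(0) collection (I0 = CLOSURE({[A' → . A]}), then GOTO on every symbol after a dot until no new states appear). It has 10 states:
  I0: { [A → . B + A], [A → . y], [A' → . A], [B → . ,], [B → . / -], [B → . B -] }  — shift
  I1: { [B → , .] }  — reduce
  I2: { [B → / . -] }  — shift
  I3: { [A' → A .] }  — accept
  I4: { [A → B . + A], [B → B . -] }  — shift
  I5: { [A → y .] }  — reduce
  I6: { [A → . B + A], [A → . y], [A → B + . A], [B → . ,], [B → . / -], [B → . B -] }  — shift
  I7: { [B → B - .] }  — reduce
  I8: { [A → B + A .] }  — reduce
  I9: { [B → / - .] }  — reduce

No state contains both a complete item and a shift item.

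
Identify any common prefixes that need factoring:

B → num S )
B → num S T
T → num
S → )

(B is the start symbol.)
Left-factoring is needed when two productions for the same non-terminal
share a common prefix on the right-hand side.

Productions for B:
  B → num S )
  B → num S T

Found common prefix 'num S' in productions for B

Answer: Yes, B has productions with common prefix 'num S'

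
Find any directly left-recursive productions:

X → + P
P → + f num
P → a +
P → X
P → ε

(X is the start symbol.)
No direct left recursion

Direct left recursion occurs when N → N α for some non-terminal N (the right-hand side begins with the left-hand side itself).

X → + P: starts with '+'
P → + f num: starts with '+'
P → a +: starts with a
P → X: starts with X
P → ε: starts with ε

No direct left recursion found.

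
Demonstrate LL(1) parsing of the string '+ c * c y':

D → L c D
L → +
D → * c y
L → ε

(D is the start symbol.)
LL(1) parsing maintains a stack (initially the start symbol over $) and the input. At each step: if the stack top is a terminal, match it against the current input token; if it is a non-terminal N, replace it with the RHS of M[N, lookahead] (the unique production whose predict set contains the lookahead).

Stack is shown with the top on the left.

Stack    Input        Action
----------------------------
D $      + c * c y $  output D → L c D
L c D $  + c * c y $  output L → +
+ c D $  + c * c y $  match '+'
c D $    c * c y $    match 'c'
D $      * c y $      output D → * c y
* c y $  * c y $      match '*'
c y $    c y $        match 'c'
y $      y $          match 'y'
$        $            accept

The string is accepted.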